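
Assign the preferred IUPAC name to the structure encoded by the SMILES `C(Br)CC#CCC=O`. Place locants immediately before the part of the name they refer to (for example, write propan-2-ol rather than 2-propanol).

Counting along the main chain through the –CHO group and the multiple bond gives 6 carbons: the parent is hexane.
The highest-priority functional group is an aldehyde (terminal –CHO), so the name ends in -al.
There is one C≡C triple bond, indicated by the ending -yne.
The numbering direction is chosen so that the aldehyde carbon is C-1 by definition.
This places the triple bond between C-3 and C-4; a bromo group at C-6.
The name is 6-bromohex-3-ynal.

6-bromohex-3-ynal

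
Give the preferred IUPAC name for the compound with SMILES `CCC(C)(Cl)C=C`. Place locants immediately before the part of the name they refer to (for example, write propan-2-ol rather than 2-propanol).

3-chloro-3-methylpent-1-ene

The longest carbon chain that includes the multiple bond has 5 carbons, so the parent hydride is pentane.
A C=C double bond in the chain gives the infix -ene-.
Number the chain so that numbering from this end puts the double bond at C-1 rather than C-4.
That gives the double bond between C-1 and C-2; a chloro group at C-3; a methyl group at C-3.
Substituent prefixes are cited in alphabetical order (multiplying prefixes like di-/tri- are ignored for ordering).
Assembling the pieces gives 3-chloro-3-methylpent-1-ene.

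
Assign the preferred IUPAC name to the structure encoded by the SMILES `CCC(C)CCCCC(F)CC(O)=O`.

The longest chain bearing the –COOH group is 10 carbons long (decane).
The highest-priority functional group is a carboxylic acid (terminal –COOH), so the name ends in -oic acid.
The numbering direction is chosen so that the carboxylic acid carbon is C-1 by definition.
That gives a fluoro group at C-3; a methyl group at C-8.
Substituent prefixes are cited in alphabetical order (multiplying prefixes like di-/tri- are ignored for ordering).
Putting it together: 3-fluoro-8-methyldecanoic acid.

3-fluoro-8-methyldecanoic acid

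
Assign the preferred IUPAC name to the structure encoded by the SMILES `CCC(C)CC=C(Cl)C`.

2-chloro-5-methylhept-2-ene

The longest chain bearing the multiple bond is 7 carbons long (heptane).
The chain contains a C=C double bond, so the unsaturation ending is -ene.
Number the chain so that numbering from this end puts the double bond at C-2 rather than C-5.
This places the double bond between C-2 and C-3; a chloro group at C-2; a methyl group at C-5.
Substituent prefixes are cited in alphabetical order (multiplying prefixes like di-/tri- are ignored for ordering).
Assembling the pieces gives 2-chloro-5-methylhept-2-ene.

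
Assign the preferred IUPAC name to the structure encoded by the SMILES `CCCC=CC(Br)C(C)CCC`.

6-bromo-7-methyldec-4-ene

The longest chain bearing the multiple bond is 10 carbons long (decane).
A C=C double bond in the chain gives the infix -ene-.
The numbering direction is chosen so that numbering from this end puts the double bond at C-4 rather than C-6.
This places the double bond between C-4 and C-5; a bromo group at C-6; a methyl group at C-7.
Substituent prefixes are cited in alphabetical order (multiplying prefixes like di-/tri- are ignored for ordering).
Assembling the pieces gives 6-bromo-7-methyldec-4-ene.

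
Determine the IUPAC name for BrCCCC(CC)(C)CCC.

1-bromo-4-ethyl-4-methylheptane

The longest carbon chain is 7 atoms: the parent is heptane.
The numbering direction is chosen so that the substituent locant set {1,4,4} is lower than {4,4,7} at the first point of difference.
This places a bromo group at C-1; an ethyl group at C-4; a methyl group at C-4.
Prefixes are listed alphabetically: bromo, ethyl, methyl.
Putting it together: 1-bromo-4-ethyl-4-methylheptane.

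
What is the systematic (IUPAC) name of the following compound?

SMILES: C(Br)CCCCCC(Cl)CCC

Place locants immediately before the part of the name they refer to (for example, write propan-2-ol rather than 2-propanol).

The longest continuous carbon chain has 10 atoms, so the parent hydride is decane.
Number the chain so that the substituent locant set {1,7} is lower than {4,10} at the first point of difference.
With this numbering: a bromo group at C-1; a chloro group at C-7.
Substituent prefixes are cited in alphabetical order (multiplying prefixes like di-/tri- are ignored for ordering).
Putting it together: 1-bromo-7-chlorodecane.

1-bromo-7-chlorodecane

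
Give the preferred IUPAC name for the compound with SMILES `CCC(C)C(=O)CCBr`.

The longest chain bearing the carbonyl is 6 carbons long (hexane).
The highest-priority functional group is a ketone (C=O on an internal carbon), so the name ends in -one.
Number the chain so that numbering from this end puts the carbonyl group at C-3 rather than C-4.
That gives the carbonyl at C-3; a bromo group at C-1; a methyl group at C-4.
Prefixes are listed alphabetically: bromo, methyl.
Putting it together: 1-bromo-4-methylhexan-3-one.

1-bromo-4-methylhexan-3-one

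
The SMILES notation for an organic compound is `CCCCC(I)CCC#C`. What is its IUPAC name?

The longest chain bearing the multiple bond is 9 carbons long (nonane).
A C≡C triple bond in the chain gives the infix -yne-.
The numbering direction is chosen so that numbering from this end puts the triple bond at C-1 rather than C-8.
With this numbering: the triple bond between C-1 and C-2; an iodo group at C-5.
Putting it together: 5-iodonon-1-yne.

5-iodonon-1-yne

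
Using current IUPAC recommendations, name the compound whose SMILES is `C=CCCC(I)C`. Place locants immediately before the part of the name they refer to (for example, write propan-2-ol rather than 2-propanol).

Counting along the main chain through the multiple bond gives 6 carbons: the parent is hexane.
The chain contains a C=C double bond, so the unsaturation ending is -ene.
Choose the numbering such that numbering from this end puts the double bond at C-1 rather than C-5.
That gives the double bond between C-1 and C-2; an iodo group at C-5.
Putting it together: 5-iodohex-1-ene.

5-iodohex-1-ene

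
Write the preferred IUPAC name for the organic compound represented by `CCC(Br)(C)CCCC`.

3-bromo-3-methylheptane

The longest carbon chain is 7 atoms: the parent is heptane.
Choose the numbering such that the substituent locant set {3,3} is lower than {5,5} at the first point of difference.
That gives a bromo group at C-3; a methyl group at C-3.
Substituent prefixes are cited in alphabetical order (multiplying prefixes like di-/tri- are ignored for ordering).
The name is 3-bromo-3-methylheptane.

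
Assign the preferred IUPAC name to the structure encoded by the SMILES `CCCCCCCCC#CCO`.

Counting along the main chain through the –OH group and the multiple bond gives 11 carbons: the parent is undecane.
The highest-priority functional group is an alcohol (–OH), so the name ends in -ol.
The chain contains a C≡C triple bond, so the unsaturation ending is -yne.
Number the chain so that numbering from this end puts the hydroxyl group at C-1 rather than C-11.
With this numbering: the hydroxyl at C-1; the triple bond between C-2 and C-3.
Assembling the pieces gives undec-2-yn-1-ol.

undec-2-yn-1-ol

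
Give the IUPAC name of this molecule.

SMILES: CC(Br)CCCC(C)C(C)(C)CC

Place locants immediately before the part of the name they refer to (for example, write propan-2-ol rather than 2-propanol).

2-bromo-6,7,7-trimethylnonane

The parent chain contains 9 carbons (nonane).
The numbering direction is chosen so that the substituent locant set {2,6,7,7} is lower than {3,3,4,8} at the first point of difference.
This places a bromo group at C-2; methyl groups at C-6 and C-7 (×2).
Substituent prefixes are cited in alphabetical order (multiplying prefixes like di-/tri- are ignored for ordering).
Putting it together: 2-bromo-6,7,7-trimethylnonane.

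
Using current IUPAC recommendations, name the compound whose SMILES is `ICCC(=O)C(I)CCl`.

The longest chain bearing the carbonyl is 5 carbons long (pentane).
The principal characteristic group is a ketone (C=O on an internal carbon), named with the suffix -one.
Number the chain so that the substituent locant set {1,2,5} is lower than {1,4,5} at the first point of difference.
With this numbering: the carbonyl at C-3; a chloro group at C-1; iodo groups at C-2 and C-5.
Substituent prefixes are cited in alphabetical order (multiplying prefixes like di-/tri- are ignored for ordering).
Putting it together: 1-chloro-2,5-diiodopentan-3-one.

1-chloro-2,5-diiodopentan-3-one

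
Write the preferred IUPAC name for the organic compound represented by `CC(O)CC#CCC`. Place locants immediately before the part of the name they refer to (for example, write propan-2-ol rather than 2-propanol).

The longest chain bearing the –OH group and the multiple bond is 7 carbons long (heptane).
An alcohol (–OH) is the principal characteristic group, giving the suffix -ol.
A C≡C triple bond in the chain gives the infix -yne-.
Number the chain so that numbering from this end puts the hydroxyl group at C-2 rather than C-6.
That gives the hydroxyl at C-2; the triple bond between C-4 and C-5.
Putting it together: hept-4-yn-2-ol.

hept-4-yn-2-ol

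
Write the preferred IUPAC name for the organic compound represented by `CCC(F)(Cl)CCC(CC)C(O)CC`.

7-chloro-4-ethyl-7-fluorononan-3-ol

The longest carbon chain that includes the –OH group has 9 carbons, so the parent hydride is nonane.
An alcohol (–OH) is the principal characteristic group, giving the suffix -ol.
Number the chain so that numbering from this end puts the hydroxyl group at C-3 rather than C-7.
With this numbering: the hydroxyl at C-3; a chloro group at C-7; an ethyl group at C-4; a fluoro group at C-7.
The substituents are ordered alphabetically, ignoring any di-/tri- multipliers.
Assembling the pieces gives 7-chloro-4-ethyl-7-fluorononan-3-ol.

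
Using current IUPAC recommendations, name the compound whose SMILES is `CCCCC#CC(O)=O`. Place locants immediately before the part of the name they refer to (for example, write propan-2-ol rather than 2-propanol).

Counting along the main chain through the –COOH group and the multiple bond gives 7 carbons: the parent is heptane.
The highest-priority functional group is a carboxylic acid (terminal –COOH), so the name ends in -oic acid.
A C≡C triple bond in the chain gives the infix -yne-.
The numbering direction is chosen so that the carboxylic acid carbon is C-1 by definition.
That gives the triple bond between C-2 and C-3.
Assembling the pieces gives hept-2-ynoic acid.

hept-2-ynoic acid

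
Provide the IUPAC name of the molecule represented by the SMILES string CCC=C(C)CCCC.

Counting along the main chain through the multiple bond gives 8 carbons: the parent is octane.
The chain contains a C=C double bond, so the unsaturation ending is -ene.
Choose the numbering such that numbering from this end puts the double bond at C-3 rather than C-5.
With this numbering: the double bond between C-3 and C-4; a methyl group at C-4.
Assembling the pieces gives 4-methyloct-3-ene.

4-methyloct-3-ene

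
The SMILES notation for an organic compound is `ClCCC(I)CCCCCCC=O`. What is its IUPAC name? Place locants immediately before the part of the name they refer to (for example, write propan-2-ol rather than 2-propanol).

Counting along the main chain through the –CHO group gives 10 carbons: the parent is decane.
An aldehyde (terminal –CHO) is the principal characteristic group, giving the suffix -al.
Choose the numbering such that the aldehyde carbon is C-1 by definition.
This places a chloro group at C-10; an iodo group at C-8.
Prefixes are listed alphabetically: chloro, iodo.
The name is 10-chloro-8-iododecanal.

10-chloro-8-iododecanal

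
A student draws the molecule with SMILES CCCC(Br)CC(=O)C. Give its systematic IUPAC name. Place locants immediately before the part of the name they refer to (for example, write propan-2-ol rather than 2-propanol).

4-bromoheptan-2-one

Counting along the main chain through the carbonyl gives 7 carbons: the parent is heptane.
A ketone (C=O on an internal carbon) is the principal characteristic group, giving the suffix -one.
Number the chain so that numbering from this end puts the carbonyl group at C-2 rather than C-6.
That gives the carbonyl at C-2; a bromo group at C-4.
Putting it together: 4-bromoheptan-2-one.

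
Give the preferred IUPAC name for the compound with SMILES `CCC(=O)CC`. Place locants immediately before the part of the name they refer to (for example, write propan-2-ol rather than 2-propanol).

The longest carbon chain that includes the carbonyl has 5 carbons, so the parent hydride is pentane.
A ketone (C=O on an internal carbon) is the principal characteristic group, giving the suffix -one.
The molecule is symmetric, so either numbering direction gives the same locants.
With this numbering: the carbonyl at C-3.
Putting it together: pentan-3-one.

pentan-3-one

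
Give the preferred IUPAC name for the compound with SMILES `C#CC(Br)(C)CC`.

The longest chain bearing the multiple bond is 5 carbons long (pentane).
A C≡C triple bond in the chain gives the infix -yne-.
The numbering direction is chosen so that numbering from this end puts the triple bond at C-1 rather than C-4.
That gives the triple bond between C-1 and C-2; a bromo group at C-3; a methyl group at C-3.
Substituent prefixes are cited in alphabetical order (multiplying prefixes like di-/tri- are ignored for ordering).
Assembling the pieces gives 3-bromo-3-methylpent-1-yne.

3-bromo-3-methylpent-1-yne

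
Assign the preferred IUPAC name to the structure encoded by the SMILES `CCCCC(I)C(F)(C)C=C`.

Counting along the main chain through the multiple bond gives 8 carbons: the parent is octane.
A C=C double bond in the chain gives the infix -ene-.
The numbering direction is chosen so that numbering from this end puts the double bond at C-1 rather than C-7.
With this numbering: the double bond between C-1 and C-2; a fluoro group at C-3; an iodo group at C-4; a methyl group at C-3.
The substituents are ordered alphabetically, ignoring any di-/tri- multipliers.
Putting it together: 3-fluoro-4-iodo-3-methyloct-1-ene.

3-fluoro-4-iodo-3-methyloct-1-ene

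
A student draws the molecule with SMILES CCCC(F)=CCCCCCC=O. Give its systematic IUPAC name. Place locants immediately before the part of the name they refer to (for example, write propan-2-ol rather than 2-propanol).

8-fluoroundec-7-enal

The longest chain bearing the –CHO group and the multiple bond is 11 carbons long (undecane).
An aldehyde (terminal –CHO) is the principal characteristic group, giving the suffix -al.
There is one C=C double bond, indicated by the ending -ene.
Choose the numbering such that the aldehyde carbon is C-1 by definition.
That gives the double bond between C-7 and C-8; a fluoro group at C-8.
The name is 8-fluoroundec-7-enal.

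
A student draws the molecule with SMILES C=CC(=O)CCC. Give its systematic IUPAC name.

hex-1-en-3-one

The longest chain bearing the carbonyl and the multiple bond is 6 carbons long (hexane).
The highest-priority functional group is a ketone (C=O on an internal carbon), so the name ends in -one.
A C=C double bond in the chain gives the infix -ene-.
Number the chain so that numbering from this end puts the carbonyl group at C-3 rather than C-4.
This places the carbonyl at C-3; the double bond between C-1 and C-2.
Assembling the pieces gives hex-1-en-3-one.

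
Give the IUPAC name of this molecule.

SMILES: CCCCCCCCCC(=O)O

decanoic acid

The longest carbon chain that includes the –COOH group has 10 carbons, so the parent hydride is decane.
The highest-priority functional group is a carboxylic acid (terminal –COOH), so the name ends in -oic acid.
The numbering direction is chosen so that the carboxylic acid carbon is C-1 by definition.
The name is decanoic acid.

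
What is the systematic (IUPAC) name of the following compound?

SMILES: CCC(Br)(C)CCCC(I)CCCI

8-bromo-1,4-diiodo-8-methyldecane

The longest carbon chain is 10 atoms: the parent is decane.
The numbering direction is chosen so that the substituent locant set {1,4,8,8} is lower than {3,3,7,10} at the first point of difference.
That gives a bromo group at C-8; iodo groups at C-1 and C-4; a methyl group at C-8.
Prefixes are listed alphabetically: bromo, iodo, methyl.
The name is 8-bromo-1,4-diiodo-8-methyldecane.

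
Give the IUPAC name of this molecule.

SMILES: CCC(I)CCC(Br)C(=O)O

2-bromo-5-iodoheptanoic acid

The longest chain bearing the –COOH group is 7 carbons long (heptane).
A carboxylic acid (terminal –COOH) is the principal characteristic group, giving the suffix -oic acid.
Choose the numbering such that the carboxylic acid carbon is C-1 by definition.
That gives a bromo group at C-2; an iodo group at C-5.
Prefixes are listed alphabetically: bromo, iodo.
Assembling the pieces gives 2-bromo-5-iodoheptanoic acid.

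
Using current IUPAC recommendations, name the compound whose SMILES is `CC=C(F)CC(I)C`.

The longest carbon chain that includes the multiple bond has 6 carbons, so the parent hydride is hexane.
A C=C double bond in the chain gives the infix -ene-.
The numbering direction is chosen so that numbering from this end puts the double bond at C-2 rather than C-4.
With this numbering: the double bond between C-2 and C-3; a fluoro group at C-3; an iodo group at C-5.
The substituents are ordered alphabetically, ignoring any di-/tri- multipliers.
The name is 3-fluoro-5-iodohex-2-ene.

3-fluoro-5-iodohex-2-ene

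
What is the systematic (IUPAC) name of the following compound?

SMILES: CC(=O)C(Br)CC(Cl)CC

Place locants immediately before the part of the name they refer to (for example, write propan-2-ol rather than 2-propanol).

3-bromo-5-chloroheptan-2-one

The longest chain bearing the carbonyl is 7 carbons long (heptane).
The principal characteristic group is a ketone (C=O on an internal carbon), named with the suffix -one.
The numbering direction is chosen so that numbering from this end puts the carbonyl group at C-2 rather than C-6.
That gives the carbonyl at C-2; a bromo group at C-3; a chloro group at C-5.
The substituents are ordered alphabetically, ignoring any di-/tri- multipliers.
Assembling the pieces gives 3-bromo-5-chloroheptan-2-one.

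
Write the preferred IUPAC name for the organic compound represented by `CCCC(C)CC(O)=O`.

3-methylhexanoic acid

Counting along the main chain through the –COOH group gives 6 carbons: the parent is hexane.
The highest-priority functional group is a carboxylic acid (terminal –COOH), so the name ends in -oic acid.
Number the chain so that the carboxylic acid carbon is C-1 by definition.
This places a methyl group at C-3.
The name is 3-methylhexanoic acid.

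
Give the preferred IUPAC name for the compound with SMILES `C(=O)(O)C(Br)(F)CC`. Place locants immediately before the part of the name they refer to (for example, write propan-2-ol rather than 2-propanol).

2-bromo-2-fluorobutanoic acid

The longest chain bearing the –COOH group is 4 carbons long (butane).
The highest-priority functional group is a carboxylic acid (terminal –COOH), so the name ends in -oic acid.
Choose the numbering such that the carboxylic acid carbon is C-1 by definition.
That gives a bromo group at C-2; a fluoro group at C-2.
The substituents are ordered alphabetically, ignoring any di-/tri- multipliers.
Assembling the pieces gives 2-bromo-2-fluorobutanoic acid.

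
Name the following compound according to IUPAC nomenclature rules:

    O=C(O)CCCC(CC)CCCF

The longest carbon chain that includes the –COOH group has 8 carbons, so the parent hydride is octane.
A carboxylic acid (terminal –COOH) is the principal characteristic group, giving the suffix -oic acid.
The numbering direction is chosen so that the carboxylic acid carbon is C-1 by definition.
With this numbering: an ethyl group at C-5; a fluoro group at C-8.
The substituents are ordered alphabetically, ignoring any di-/tri- multipliers.
The name is 5-ethyl-8-fluorooctanoic acid.

5-ethyl-8-fluorooctanoic acid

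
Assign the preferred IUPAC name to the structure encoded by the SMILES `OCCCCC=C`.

hex-5-en-1-ol

Counting along the main chain through the –OH group and the multiple bond gives 6 carbons: the parent is hexane.
The principal characteristic group is an alcohol (–OH), named with the suffix -ol.
There is one C=C double bond, indicated by the ending -ene.
The numbering direction is chosen so that numbering from this end puts the hydroxyl group at C-1 rather than C-6.
That gives the hydroxyl at C-1; the double bond between C-5 and C-6.
The name is hex-5-en-1-ol.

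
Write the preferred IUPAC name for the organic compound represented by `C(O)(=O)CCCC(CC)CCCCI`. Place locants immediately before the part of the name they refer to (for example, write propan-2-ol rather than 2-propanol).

5-ethyl-9-iodononanoic acid

The longest carbon chain that includes the –COOH group has 9 carbons, so the parent hydride is nonane.
The principal characteristic group is a carboxylic acid (terminal –COOH), named with the suffix -oic acid.
The numbering direction is chosen so that the carboxylic acid carbon is C-1 by definition.
This places an ethyl group at C-5; an iodo group at C-9.
The substituents are ordered alphabetically, ignoring any di-/tri- multipliers.
Assembling the pieces gives 5-ethyl-9-iodononanoic acid.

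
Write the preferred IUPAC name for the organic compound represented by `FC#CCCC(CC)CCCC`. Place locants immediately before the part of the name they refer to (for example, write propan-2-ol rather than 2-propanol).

5-ethyl-1-fluoronon-1-yne

The longest carbon chain that includes the multiple bond has 9 carbons, so the parent hydride is nonane.
There is one C≡C triple bond, indicated by the ending -yne.
Choose the numbering such that numbering from this end puts the triple bond at C-1 rather than C-8.
That gives the triple bond between C-1 and C-2; an ethyl group at C-5; a fluoro group at C-1.
Prefixes are listed alphabetically: ethyl, fluoro.
Assembling the pieces gives 5-ethyl-1-fluoronon-1-yne.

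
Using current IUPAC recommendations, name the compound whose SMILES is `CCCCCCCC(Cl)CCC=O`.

4-chloroundecanal

The longest carbon chain that includes the –CHO group has 11 carbons, so the parent hydride is undecane.
The highest-priority functional group is an aldehyde (terminal –CHO), so the name ends in -al.
The numbering direction is chosen so that the aldehyde carbon is C-1 by definition.
With this numbering: a chloro group at C-4.
Putting it together: 4-chloroundecanal.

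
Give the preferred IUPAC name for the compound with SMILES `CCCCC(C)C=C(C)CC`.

3,5-dimethylnon-3-ene

The longest carbon chain that includes the multiple bond has 9 carbons, so the parent hydride is nonane.
A C=C double bond in the chain gives the infix -ene-.
Number the chain so that numbering from this end puts the double bond at C-3 rather than C-6.
With this numbering: the double bond between C-3 and C-4; methyl groups at C-3 and C-5.
Assembling the pieces gives 3,5-dimethylnon-3-ene.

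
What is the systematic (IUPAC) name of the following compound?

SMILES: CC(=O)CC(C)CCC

4-methylheptan-2-one

The longest carbon chain that includes the carbonyl has 7 carbons, so the parent hydride is heptane.
A ketone (C=O on an internal carbon) is the principal characteristic group, giving the suffix -one.
Number the chain so that numbering from this end puts the carbonyl group at C-2 rather than C-6.
This places the carbonyl at C-2; a methyl group at C-4.
Assembling the pieces gives 4-methylheptan-2-one.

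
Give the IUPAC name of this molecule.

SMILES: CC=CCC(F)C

The longest chain bearing the multiple bond is 6 carbons long (hexane).
A C=C double bond in the chain gives the infix -ene-.
Number the chain so that numbering from this end puts the double bond at C-2 rather than C-4.
With this numbering: the double bond between C-2 and C-3; a fluoro group at C-5.
Putting it together: 5-fluorohex-2-ene.

5-fluorohex-2-ene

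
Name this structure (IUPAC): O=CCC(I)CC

The longest carbon chain that includes the –CHO group has 5 carbons, so the parent hydride is pentane.
The highest-priority functional group is an aldehyde (terminal –CHO), so the name ends in -al.
Number the chain so that the aldehyde carbon is C-1 by definition.
That gives an iodo group at C-3.
The name is 3-iodopentanal.

3-iodopentanal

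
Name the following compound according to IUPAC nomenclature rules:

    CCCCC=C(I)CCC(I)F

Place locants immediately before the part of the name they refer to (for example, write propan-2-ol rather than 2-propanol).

Counting along the main chain through the multiple bond gives 9 carbons: the parent is nonane.
A C=C double bond in the chain gives the infix -ene-.
The numbering direction is chosen so that numbering from this end puts the double bond at C-4 rather than C-5.
With this numbering: the double bond between C-4 and C-5; a fluoro group at C-1; iodo groups at C-1 and C-4.
Substituent prefixes are cited in alphabetical order (multiplying prefixes like di-/tri- are ignored for ordering).
Putting it together: 1-fluoro-1,4-diiodonon-4-ene.

1-fluoro-1,4-diiodonon-4-ene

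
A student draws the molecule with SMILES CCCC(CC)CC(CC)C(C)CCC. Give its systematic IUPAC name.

5,7-diethyl-4-methyldecane

The parent chain contains 10 carbons (decane).
The numbering direction is chosen so that the substituent locant set {4,5,7} is lower than {4,6,7} at the first point of difference.
That gives ethyl groups at C-5 and C-7; a methyl group at C-4.
The substituents are ordered alphabetically, ignoring any di-/tri- multipliers.
The name is 5,7-diethyl-4-methyldecane.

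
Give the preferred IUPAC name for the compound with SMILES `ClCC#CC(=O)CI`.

5-chloro-1-iodopent-3-yn-2-one

Counting along the main chain through the carbonyl and the multiple bond gives 5 carbons: the parent is pentane.
A ketone (C=O on an internal carbon) is the principal characteristic group, giving the suffix -one.
A C≡C triple bond in the chain gives the infix -yne-.
Choose the numbering such that numbering from this end puts the carbonyl group at C-2 rather than C-4.
That gives the carbonyl at C-2; the triple bond between C-3 and C-4; a chloro group at C-5; an iodo group at C-1.
Prefixes are listed alphabetically: chloro, iodo.
The name is 5-chloro-1-iodopent-3-yn-2-one.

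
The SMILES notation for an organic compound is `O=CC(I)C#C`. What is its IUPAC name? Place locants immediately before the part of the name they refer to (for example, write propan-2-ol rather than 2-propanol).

2-iodobut-3-ynal

The longest chain bearing the –CHO group and the multiple bond is 4 carbons long (butane).
The principal characteristic group is an aldehyde (terminal –CHO), named with the suffix -al.
There is one C≡C triple bond, indicated by the ending -yne.
The numbering direction is chosen so that the aldehyde carbon is C-1 by definition.
This places the triple bond between C-3 and C-4; an iodo group at C-2.
Assembling the pieces gives 2-iodobut-3-ynal.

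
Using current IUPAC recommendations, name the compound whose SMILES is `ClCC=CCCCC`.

1-chlorohept-2-ene

The longest carbon chain that includes the multiple bond has 7 carbons, so the parent hydride is heptane.
There is one C=C double bond, indicated by the ending -ene.
Number the chain so that numbering from this end puts the double bond at C-2 rather than C-5.
With this numbering: the double bond between C-2 and C-3; a chloro group at C-1.
Putting it together: 1-chlorohept-2-ene.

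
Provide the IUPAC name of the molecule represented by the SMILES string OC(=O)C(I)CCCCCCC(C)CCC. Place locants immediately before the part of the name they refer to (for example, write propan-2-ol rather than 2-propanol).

The longest chain bearing the –COOH group is 12 carbons long (dodecane).
The principal characteristic group is a carboxylic acid (terminal –COOH), named with the suffix -oic acid.
Choose the numbering such that the carboxylic acid carbon is C-1 by definition.
That gives an iodo group at C-2; a methyl group at C-9.
Substituent prefixes are cited in alphabetical order (multiplying prefixes like di-/tri- are ignored for ordering).
Assembling the pieces gives 2-iodo-9-methyldodecanoic acid.

2-iodo-9-methyldodecanoic acid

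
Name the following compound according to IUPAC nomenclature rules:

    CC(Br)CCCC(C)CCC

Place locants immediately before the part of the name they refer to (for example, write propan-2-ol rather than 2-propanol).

The parent chain contains 9 carbons (nonane).
Choose the numbering such that the substituent locant set {2,6} is lower than {4,8} at the first point of difference.
This places a bromo group at C-2; a methyl group at C-6.
Prefixes are listed alphabetically: bromo, methyl.
The name is 2-bromo-6-methylnonane.

2-bromo-6-methylnonane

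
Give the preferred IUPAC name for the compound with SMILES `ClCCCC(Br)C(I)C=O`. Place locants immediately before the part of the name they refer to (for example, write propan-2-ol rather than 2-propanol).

3-bromo-6-chloro-2-iodohexanal

Counting along the main chain through the –CHO group gives 6 carbons: the parent is hexane.
The highest-priority functional group is an aldehyde (terminal –CHO), so the name ends in -al.
Number the chain so that the aldehyde carbon is C-1 by definition.
With this numbering: a bromo group at C-3; a chloro group at C-6; an iodo group at C-2.
Substituent prefixes are cited in alphabetical order (multiplying prefixes like di-/tri- are ignored for ordering).
The name is 3-bromo-6-chloro-2-iodohexanal.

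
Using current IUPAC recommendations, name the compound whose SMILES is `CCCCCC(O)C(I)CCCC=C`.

7-iodododec-11-en-6-ol

The longest chain bearing the –OH group and the multiple bond is 12 carbons long (dodecane).
The highest-priority functional group is an alcohol (–OH), so the name ends in -ol.
A C=C double bond in the chain gives the infix -ene-.
The numbering direction is chosen so that numbering from this end puts the hydroxyl group at C-6 rather than C-7.
This places the hydroxyl at C-6; the double bond between C-11 and C-12; an iodo group at C-7.
Putting it together: 7-iodododec-11-en-6-ol.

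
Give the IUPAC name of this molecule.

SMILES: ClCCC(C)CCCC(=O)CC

9-chloro-7-methylnonan-3-one

The longest chain bearing the carbonyl is 9 carbons long (nonane).
The highest-priority functional group is a ketone (C=O on an internal carbon), so the name ends in -one.
Number the chain so that numbering from this end puts the carbonyl group at C-3 rather than C-7.
With this numbering: the carbonyl at C-3; a chloro group at C-9; a methyl group at C-7.
Substituent prefixes are cited in alphabetical order (multiplying prefixes like di-/tri- are ignored for ordering).
The name is 9-chloro-7-methylnonan-3-one.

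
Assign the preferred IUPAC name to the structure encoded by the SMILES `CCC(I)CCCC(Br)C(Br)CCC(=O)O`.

Counting along the main chain through the –COOH group gives 11 carbons: the parent is undecane.
The highest-priority functional group is a carboxylic acid (terminal –COOH), so the name ends in -oic acid.
Number the chain so that the carboxylic acid carbon is C-1 by definition.
With this numbering: bromo groups at C-4 and C-5; an iodo group at C-9.
Substituent prefixes are cited in alphabetical order (multiplying prefixes like di-/tri- are ignored for ordering).
Putting it together: 4,5-dibromo-9-iodoundecanoic acid.

4,5-dibromo-9-iodoundecanoic acid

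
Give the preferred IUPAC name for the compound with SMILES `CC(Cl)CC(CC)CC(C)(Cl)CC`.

The longest continuous carbon chain has 8 atoms, so the parent hydride is octane.
Number the chain so that the substituent locant set {2,4,6,6} is lower than {3,3,5,7} at the first point of difference.
That gives chloro groups at C-2 and C-6; an ethyl group at C-4; a methyl group at C-6.
The substituents are ordered alphabetically, ignoring any di-/tri- multipliers.
Assembling the pieces gives 2,6-dichloro-4-ethyl-6-methyloctane.

2,6-dichloro-4-ethyl-6-methyloctane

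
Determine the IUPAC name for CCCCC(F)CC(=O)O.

3-fluoroheptanoic acid

The longest carbon chain that includes the –COOH group has 7 carbons, so the parent hydride is heptane.
The highest-priority functional group is a carboxylic acid (terminal –COOH), so the name ends in -oic acid.
Choose the numbering such that the carboxylic acid carbon is C-1 by definition.
That gives a fluoro group at C-3.
Assembling the pieces gives 3-fluoroheptanoic acid.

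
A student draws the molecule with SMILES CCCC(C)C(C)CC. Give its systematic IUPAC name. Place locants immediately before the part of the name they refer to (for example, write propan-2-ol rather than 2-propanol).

3,4-dimethylheptane

The longest continuous carbon chain has 7 atoms, so the parent hydride is heptane.
Number the chain so that the substituent locant set {3,4} is lower than {4,5} at the first point of difference.
This places methyl groups at C-3 and C-4.
The name is 3,4-dimethylheptane.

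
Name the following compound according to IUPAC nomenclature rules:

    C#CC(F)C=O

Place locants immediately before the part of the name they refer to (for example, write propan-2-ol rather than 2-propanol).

2-fluorobut-3-ynal

The longest carbon chain that includes the –CHO group and the multiple bond has 4 carbons, so the parent hydride is butane.
An aldehyde (terminal –CHO) is the principal characteristic group, giving the suffix -al.
A C≡C triple bond in the chain gives the infix -yne-.
Choose the numbering such that the aldehyde carbon is C-1 by definition.
This places the triple bond between C-3 and C-4; a fluoro group at C-2.
The name is 2-fluorobut-3-ynal.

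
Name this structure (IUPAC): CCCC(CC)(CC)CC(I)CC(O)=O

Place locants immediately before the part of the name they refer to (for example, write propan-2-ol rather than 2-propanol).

The longest carbon chain that includes the –COOH group has 8 carbons, so the parent hydride is octane.
The principal characteristic group is a carboxylic acid (terminal –COOH), named with the suffix -oic acid.
The numbering direction is chosen so that the carboxylic acid carbon is C-1 by definition.
That gives two ethyl groups at C-5; an iodo group at C-3.
The substituents are ordered alphabetically, ignoring any di-/tri- multipliers.
Putting it together: 5,5-diethyl-3-iodooctanoic acid.

5,5-diethyl-3-iodooctanoic acid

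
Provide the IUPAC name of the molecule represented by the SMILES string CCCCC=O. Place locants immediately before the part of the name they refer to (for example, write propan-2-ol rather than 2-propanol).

pentanal

The longest chain bearing the –CHO group is 5 carbons long (pentane).
An aldehyde (terminal –CHO) is the principal characteristic group, giving the suffix -al.
Number the chain so that the aldehyde carbon is C-1 by definition.
The name is pentanal.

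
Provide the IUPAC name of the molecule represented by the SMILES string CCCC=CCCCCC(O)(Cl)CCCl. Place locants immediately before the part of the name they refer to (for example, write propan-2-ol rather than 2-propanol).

Counting along the main chain through the –OH group and the multiple bond gives 12 carbons: the parent is dodecane.
The highest-priority functional group is an alcohol (–OH), so the name ends in -ol.
There is one C=C double bond, indicated by the ending -ene.
Number the chain so that numbering from this end puts the hydroxyl group at C-3 rather than C-10.
This places the hydroxyl at C-3; the double bond between C-8 and C-9; chloro groups at C-1 and C-3.
The name is 1,3-dichlorododec-8-en-3-ol.

1,3-dichlorododec-8-en-3-ol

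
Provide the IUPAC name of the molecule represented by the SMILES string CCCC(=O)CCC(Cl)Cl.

The longest carbon chain that includes the carbonyl has 7 carbons, so the parent hydride is heptane.
The principal characteristic group is a ketone (C=O on an internal carbon), named with the suffix -one.
Choose the numbering such that the substituent locant set {1,1} is lower than {7,7} at the first point of difference.
That gives the carbonyl at C-4; two chloro groups at C-1.
Putting it together: 1,1-dichloroheptan-4-one.

1,1-dichloroheptan-4-one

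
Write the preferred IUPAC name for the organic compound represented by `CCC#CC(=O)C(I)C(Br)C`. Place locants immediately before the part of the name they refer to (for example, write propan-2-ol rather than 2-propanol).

The longest chain bearing the carbonyl and the multiple bond is 8 carbons long (octane).
A ketone (C=O on an internal carbon) is the principal characteristic group, giving the suffix -one.
There is one C≡C triple bond, indicated by the ending -yne.
Number the chain so that numbering from this end puts the carbonyl group at C-4 rather than C-5.
That gives the carbonyl at C-4; the triple bond between C-5 and C-6; a bromo group at C-2; an iodo group at C-3.
Prefixes are listed alphabetically: bromo, iodo.
The name is 2-bromo-3-iodooct-5-yn-4-one.

2-bromo-3-iodooct-5-yn-4-one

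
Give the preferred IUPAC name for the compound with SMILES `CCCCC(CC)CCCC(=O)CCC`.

8-ethyldodecan-4-one

Counting along the main chain through the carbonyl gives 12 carbons: the parent is dodecane.
The highest-priority functional group is a ketone (C=O on an internal carbon), so the name ends in -one.
Number the chain so that numbering from this end puts the carbonyl group at C-4 rather than C-9.
That gives the carbonyl at C-4; an ethyl group at C-8.
The name is 8-ethyldodecan-4-one.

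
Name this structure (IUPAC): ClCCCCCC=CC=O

8-chlorooct-2-enal

Counting along the main chain through the –CHO group and the multiple bond gives 8 carbons: the parent is octane.
The highest-priority functional group is an aldehyde (terminal –CHO), so the name ends in -al.
There is one C=C double bond, indicated by the ending -ene.
Choose the numbering such that the aldehyde carbon is C-1 by definition.
That gives the double bond between C-2 and C-3; a chloro group at C-8.
Putting it together: 8-chlorooct-2-enal.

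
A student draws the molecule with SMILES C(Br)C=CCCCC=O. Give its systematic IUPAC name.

7-bromohept-5-enal

The longest chain bearing the –CHO group and the multiple bond is 7 carbons long (heptane).
The principal characteristic group is an aldehyde (terminal –CHO), named with the suffix -al.
The chain contains a C=C double bond, so the unsaturation ending is -ene.
The numbering direction is chosen so that the aldehyde carbon is C-1 by definition.
This places the double bond between C-5 and C-6; a bromo group at C-7.
Putting it together: 7-bromohept-5-enal.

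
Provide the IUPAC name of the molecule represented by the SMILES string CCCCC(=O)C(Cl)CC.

The longest chain bearing the carbonyl is 8 carbons long (octane).
A ketone (C=O on an internal carbon) is the principal characteristic group, giving the suffix -one.
Choose the numbering such that numbering from this end puts the carbonyl group at C-4 rather than C-5.
That gives the carbonyl at C-4; a chloro group at C-3.
Putting it together: 3-chlorooctan-4-one.

3-chlorooctan-4-one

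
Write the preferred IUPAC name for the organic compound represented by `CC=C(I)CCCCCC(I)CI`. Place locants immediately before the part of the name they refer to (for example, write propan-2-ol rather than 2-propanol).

Counting along the main chain through the multiple bond gives 10 carbons: the parent is decane.
The chain contains a C=C double bond, so the unsaturation ending is -ene.
The numbering direction is chosen so that numbering from this end puts the double bond at C-2 rather than C-8.
This places the double bond between C-2 and C-3; iodo groups at C-3 and C-9 and C-10.
Assembling the pieces gives 3,9,10-triiododec-2-ene.

3,9,10-triiododec-2-ene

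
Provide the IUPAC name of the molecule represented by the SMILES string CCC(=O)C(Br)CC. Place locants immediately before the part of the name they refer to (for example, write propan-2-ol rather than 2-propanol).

The longest chain bearing the carbonyl is 6 carbons long (hexane).
The highest-priority functional group is a ketone (C=O on an internal carbon), so the name ends in -one.
Choose the numbering such that numbering from this end puts the carbonyl group at C-3 rather than C-4.
This places the carbonyl at C-3; a bromo group at C-4.
Assembling the pieces gives 4-bromohexan-3-one.

4-bromohexan-3-one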